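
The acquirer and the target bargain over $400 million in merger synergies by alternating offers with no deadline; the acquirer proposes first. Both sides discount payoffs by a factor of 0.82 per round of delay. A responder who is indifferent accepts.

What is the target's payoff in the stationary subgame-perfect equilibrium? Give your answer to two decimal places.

When the acquirer proposes, the target accepts any offer worth at least 0.82 times what the target would get by proposing next round; and vice versa.
This gives x = 400 − 0.82y and y = 400 − 0.82x, where x and y are each side's share when it proposes.
Hence (1 − 0.82·0.82)x = 400(1 − 0.82), i.e. 0.3276·x = 72.
x ≈ 219.7802; the target's share is 400 − x ≈ 180.2198.

180.22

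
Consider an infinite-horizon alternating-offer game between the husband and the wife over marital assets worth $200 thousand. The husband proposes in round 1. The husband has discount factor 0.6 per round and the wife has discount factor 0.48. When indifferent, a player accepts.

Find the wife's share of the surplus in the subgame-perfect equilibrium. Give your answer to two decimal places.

Let x be the husband's share when the husband proposes and y be the wife's share when the wife proposes.
The wife accepts iff offered ≥ 0.48·y, so x = 200 − 0.48y. Symmetrically y = 200 − 0.6x.
Substituting: x = 200 − 0.48(200 − 0.6x), giving x(1 − 0.6·0.48) = 200(1 − 0.48).
So x = 200 × 0.52 / 0.712 ≈ 146.0674, and the wife receives 200 − x ≈ 53.9326.

53.93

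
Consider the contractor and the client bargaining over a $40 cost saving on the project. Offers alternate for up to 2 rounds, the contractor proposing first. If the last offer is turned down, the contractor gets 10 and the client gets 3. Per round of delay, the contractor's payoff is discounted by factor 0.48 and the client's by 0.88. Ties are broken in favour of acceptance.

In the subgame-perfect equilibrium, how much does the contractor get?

Round 2 (the client proposes): the contractor gets 10 if talks fail, so the client offers 10 and keeps 30.
Round 1 (the contractor proposes): the client can get 30 next round, worth 0.88 × 30 = 26.4 now, so the contractor offers 26.4, keeping 13.6.

13.6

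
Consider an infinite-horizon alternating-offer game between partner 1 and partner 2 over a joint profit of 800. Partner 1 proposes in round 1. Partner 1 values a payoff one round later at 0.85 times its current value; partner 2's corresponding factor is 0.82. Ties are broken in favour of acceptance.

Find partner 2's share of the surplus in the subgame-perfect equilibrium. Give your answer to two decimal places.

324.75

In a stationary SPE each proposer offers the other exactly their discounted continuation value.
If partner 1 keeps x when proposing and partner 2 keeps y when proposing, then x = 800 − 0.82y and y = 800 − 0.85x.
Solving: x = 800(1 − 0.82) / (1 − 0.85·0.82) = 144 / 0.303 ≈ 475.2475.
Partner 2 gets 800 − 475.2475 ≈ 324.7525.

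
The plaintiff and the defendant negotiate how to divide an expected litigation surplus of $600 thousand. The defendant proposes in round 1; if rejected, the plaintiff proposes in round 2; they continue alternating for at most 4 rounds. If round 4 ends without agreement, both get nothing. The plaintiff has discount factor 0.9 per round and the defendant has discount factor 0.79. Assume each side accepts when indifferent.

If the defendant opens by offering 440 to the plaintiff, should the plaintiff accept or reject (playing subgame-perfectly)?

Round 4 (the plaintiff proposes): the defendant will accept anything ≥ 0, so the plaintiff offers 0 and keeps 600.
Round 3 (the defendant proposes): the plaintiff can get 600 next round, worth 0.9 × 600 = 540 now, so the defendant offers 540, keeping 60.
Round 2 (the plaintiff proposes): the defendant can get 60 next round, worth 0.79 × 60 = 47.4 now, so the plaintiff offers 47.4, keeping 552.6.
So by rejecting in round 1, the plaintiff gets 552.6 next round, worth 0.9 × 552.6 = 497.34 now.
Offer 440 < 497.34, so the plaintiff rejects.

Reject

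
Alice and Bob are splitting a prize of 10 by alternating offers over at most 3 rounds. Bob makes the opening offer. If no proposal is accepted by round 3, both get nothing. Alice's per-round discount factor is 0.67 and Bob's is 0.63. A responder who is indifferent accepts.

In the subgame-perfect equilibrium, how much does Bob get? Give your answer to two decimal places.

Round 3 (Bob proposes): rejection yields 0 for Alice; Bob offers 0 and keeps 10.
Round 2 (Alice proposes): Bob can get 10 next round, worth 0.63 × 10 = 6.3 now. Alice offers 6.3 and keeps 10 − 6.3 = 3.7.
Round 1 (Bob proposes): Alice can get 3.7 next round, worth 0.67 × 3.7 = 2.479 now. Bob offers 2.479 and keeps 10 − 2.479 = 7.521.

7.52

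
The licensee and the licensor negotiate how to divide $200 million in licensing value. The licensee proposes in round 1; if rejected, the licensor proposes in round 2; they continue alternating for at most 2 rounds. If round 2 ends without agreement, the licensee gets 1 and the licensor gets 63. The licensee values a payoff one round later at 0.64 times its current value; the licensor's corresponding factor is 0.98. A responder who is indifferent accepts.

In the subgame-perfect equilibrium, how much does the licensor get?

195.02

By backward induction:
Round 2 (the licensor proposes): the licensee gets 1 if talks fail, so the licensor offers 1 and keeps 199.
Round 1 (the licensee proposes): the licensor can get 199 next round, worth 0.98 × 199 = 195.02 now; the licensee offers that and keeps 4.98.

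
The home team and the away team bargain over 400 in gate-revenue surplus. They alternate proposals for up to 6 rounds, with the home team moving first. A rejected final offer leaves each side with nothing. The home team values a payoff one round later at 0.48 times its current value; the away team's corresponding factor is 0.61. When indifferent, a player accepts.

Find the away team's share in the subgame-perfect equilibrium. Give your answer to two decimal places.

184.95

Round 6 (the away team proposes): the home team will accept anything ≥ 0, so the away team offers 0 and keeps 400.
Round 5 (the home team proposes): the away team can get 400 next round, worth 0.61 × 400 = 244 now; the home team offers that and keeps 156.
Round 4 (the away team proposes): the home team can get 156 next round, worth 0.48 × 156 = 74.88 now. The away team offers 74.88 and keeps 400 − 74.88 = 325.12.
Round 3 (the home team proposes): the away team can get 325.12 next round, worth 0.61 × 325.12 = 198.3232 now; the home team offers that and keeps 201.6768.
Round 2 (the away team proposes): the home team can get 201.6768 next round, worth 0.48 × 201.6768 = 96.804864 now; the away team offers that and keeps 303.195136.
Round 1 (the home team proposes): the away team can get 303.195136 next round, worth 0.61 × 303.195136 = 184.94903296 now; the home team offers that and keeps 215.05096704.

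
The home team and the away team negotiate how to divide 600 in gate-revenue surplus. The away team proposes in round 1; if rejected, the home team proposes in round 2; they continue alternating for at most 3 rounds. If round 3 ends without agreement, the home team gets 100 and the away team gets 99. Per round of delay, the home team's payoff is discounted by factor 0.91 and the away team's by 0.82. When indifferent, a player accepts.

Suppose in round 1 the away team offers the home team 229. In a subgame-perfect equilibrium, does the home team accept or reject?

Round 3 (the away team proposes): the home team gets 100 if talks fail, so the away team offers 100 and keeps 500.
Round 2 (the home team proposes): the away team can get 500 next round, worth 0.82 × 500 = 410 now, so the home team offers 410, keeping 190.
So by rejecting in round 1, the home team gets 190 next round, worth 0.91 × 190 = 172.9 now.
Offer 229 ≥ 172.9, so the home team accepts.

Accept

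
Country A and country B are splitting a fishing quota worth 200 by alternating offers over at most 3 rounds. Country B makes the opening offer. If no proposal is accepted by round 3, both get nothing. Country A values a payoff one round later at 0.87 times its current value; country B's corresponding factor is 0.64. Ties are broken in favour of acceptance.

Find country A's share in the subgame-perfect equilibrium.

Work backward from the last round.
Round 3 (country B proposes): rejection yields 0 for country A; country B offers 0 and keeps 200.
Round 2 (country A proposes): country B can get 200 next round, worth 0.64 × 200 = 128 now. Country A offers 128 and keeps 200 − 128 = 72.
Round 1 (country B proposes): country A can get 72 next round, worth 0.87 × 72 = 62.64 now; country B offers that and keeps 137.36.

62.64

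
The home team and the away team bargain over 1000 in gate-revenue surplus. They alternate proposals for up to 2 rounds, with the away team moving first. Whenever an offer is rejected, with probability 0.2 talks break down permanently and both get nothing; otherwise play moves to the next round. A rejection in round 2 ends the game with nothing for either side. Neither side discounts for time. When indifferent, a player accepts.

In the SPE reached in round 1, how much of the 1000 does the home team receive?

800

By backward induction:
Round 2 (the home team proposes): the away team will accept anything ≥ 0, so the home team offers 0 and keeps 1000.
Round 1 (the away team proposes): rejecting gives the home team an expected 0.8 × 1000 = 800, so the away team offers 800, keeping 200.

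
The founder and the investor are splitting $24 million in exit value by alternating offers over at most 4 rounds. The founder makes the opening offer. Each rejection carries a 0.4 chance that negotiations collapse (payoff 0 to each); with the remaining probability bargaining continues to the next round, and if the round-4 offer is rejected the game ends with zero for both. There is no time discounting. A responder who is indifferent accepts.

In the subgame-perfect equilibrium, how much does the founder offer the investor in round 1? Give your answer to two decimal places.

Round 4 (the investor proposes): rejection yields 0 for the founder; the investor offers 0 and keeps 24.
Round 3 (the founder proposes): rejecting gives the investor an expected 0.6 × 24 = 14.4, so the founder offers 14.4, keeping 9.6.
Round 2 (the investor proposes): rejecting gives the founder an expected 0.6 × 9.6 = 5.76; the investor offers that and keeps 18.24.
Round 1 (the founder proposes): rejecting gives the investor an expected 0.6 × 18.24 = 10.944. The founder offers 10.944 and keeps 24 − 10.944 = 13.056.

10.94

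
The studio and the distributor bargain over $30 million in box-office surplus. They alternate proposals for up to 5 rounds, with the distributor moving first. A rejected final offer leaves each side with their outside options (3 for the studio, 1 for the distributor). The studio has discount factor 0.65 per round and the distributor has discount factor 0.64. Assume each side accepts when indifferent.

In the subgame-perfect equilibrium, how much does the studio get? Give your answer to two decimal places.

10.46

Round 5 (the distributor proposes): the studio gets 3 if talks fail, so the distributor offers 3 and keeps 27.
Round 4 (the studio proposes): the distributor can get 27 next round, worth 0.64 × 27 = 17.28 now. The studio offers 17.28 and keeps 30 − 17.28 = 12.72.
Round 3 (the distributor proposes): the studio can get 12.72 next round, worth 0.65 × 12.72 = 8.268 now. The distributor offers 8.268 and keeps 30 − 8.268 = 21.732.
Round 2 (the studio proposes): the distributor can get 21.732 next round, worth 0.64 × 21.732 = 13.90848 now; the studio offers that and keeps 16.09152.
Round 1 (the distributor proposes): the studio can get 16.09152 next round, worth 0.65 × 16.09152 = 10.459488 now; the distributor offers that and keeps 19.540512.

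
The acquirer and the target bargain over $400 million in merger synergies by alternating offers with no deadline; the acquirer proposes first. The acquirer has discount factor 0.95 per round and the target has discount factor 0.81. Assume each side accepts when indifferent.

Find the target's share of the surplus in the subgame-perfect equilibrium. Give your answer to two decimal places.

When the acquirer proposes, the target accepts any offer worth at least 0.81 times what the target would get by proposing next round; and vice versa.
This gives x = 400 − 0.81y and y = 400 − 0.95x, where x and y are each side's share when it proposes.
Hence (1 − 0.81·0.95)x = 400(1 − 0.81), i.e. 0.2305·x = 76.
x ≈ 329.7180; the target's share is 400 − x ≈ 70.2820.

70.28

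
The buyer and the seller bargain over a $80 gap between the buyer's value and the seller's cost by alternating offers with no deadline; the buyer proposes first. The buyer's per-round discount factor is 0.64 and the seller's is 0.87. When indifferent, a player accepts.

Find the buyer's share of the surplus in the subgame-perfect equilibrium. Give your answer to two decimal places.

Let x be the buyer's share when the buyer proposes and y be the seller's share when the seller proposes.
The seller accepts iff offered ≥ 0.87·y, so x = 80 − 0.87y. Symmetrically y = 80 − 0.64x.
Substituting: x = 80 − 0.87(80 − 0.64x), giving x(1 − 0.64·0.87) = 80(1 − 0.87).
So x = 80 × 0.13 / 0.4432 ≈ 23.4657, and the seller receives 80 − x ≈ 56.5343.

23.47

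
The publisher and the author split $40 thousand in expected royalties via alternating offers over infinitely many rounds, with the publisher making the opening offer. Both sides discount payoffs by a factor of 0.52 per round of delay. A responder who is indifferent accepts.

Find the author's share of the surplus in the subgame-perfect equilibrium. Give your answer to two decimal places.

13.68

Let x be the publisher's share when the publisher proposes and y be the author's share when the author proposes.
The author accepts iff offered ≥ 0.52·y, so x = 40 − 0.52y. Symmetrically y = 40 − 0.52x.
Substituting: x = 40 − 0.52(40 − 0.52x), giving x(1 − 0.52·0.52) = 40(1 − 0.52).
So x = 40 × 0.48 / 0.7296 ≈ 26.3158, and the author receives 40 − x ≈ 13.6842.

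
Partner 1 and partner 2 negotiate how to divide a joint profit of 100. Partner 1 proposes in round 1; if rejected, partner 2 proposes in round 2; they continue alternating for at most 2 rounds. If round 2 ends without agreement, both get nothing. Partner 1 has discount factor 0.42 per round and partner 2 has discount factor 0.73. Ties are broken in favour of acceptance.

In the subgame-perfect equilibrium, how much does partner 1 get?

Work backward from the last round.
Round 2 (partner 2 proposes): partner 1 will accept anything ≥ 0, so partner 2 offers 0 and keeps 100.
Round 1 (partner 1 proposes): partner 2 can get 100 next round, worth 0.73 × 100 = 73 now; partner 1 offers that and keeps 27.

27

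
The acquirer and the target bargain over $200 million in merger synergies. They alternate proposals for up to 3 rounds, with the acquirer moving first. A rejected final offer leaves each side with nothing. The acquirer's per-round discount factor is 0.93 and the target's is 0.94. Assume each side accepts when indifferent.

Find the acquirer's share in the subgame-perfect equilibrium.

186.84

Round 3 (the acquirer proposes): the target will accept anything ≥ 0, so the acquirer offers 0 and keeps 200.
Round 2 (the target proposes): the acquirer can get 200 next round, worth 0.93 × 200 = 186 now; the target offers that and keeps 14.
Round 1 (the acquirer proposes): the target can get 14 next round, worth 0.94 × 14 = 13.16 now. The acquirer offers 13.16 and keeps 200 − 13.16 = 186.84.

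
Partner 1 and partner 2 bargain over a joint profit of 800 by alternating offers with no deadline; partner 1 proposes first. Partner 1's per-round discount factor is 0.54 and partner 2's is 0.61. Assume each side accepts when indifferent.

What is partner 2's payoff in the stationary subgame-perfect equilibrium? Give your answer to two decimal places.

334.75

In a stationary SPE each proposer offers the other exactly their discounted continuation value.
If partner 1 keeps x when proposing and partner 2 keeps y when proposing, then x = 800 − 0.61y and y = 800 − 0.54x.
Solving: x = 800(1 − 0.61) / (1 − 0.54·0.61) = 312 / 0.6706 ≈ 465.2550.
Partner 2 gets 800 − 465.2550 ≈ 334.7450.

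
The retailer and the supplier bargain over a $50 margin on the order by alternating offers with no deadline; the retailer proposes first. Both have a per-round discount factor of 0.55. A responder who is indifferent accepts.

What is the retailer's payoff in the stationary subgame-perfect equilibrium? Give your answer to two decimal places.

32.26

When the retailer proposes, the supplier accepts any offer worth at least 0.55 times what the supplier would get by proposing next round; and vice versa.
This gives x = 50 − 0.55y and y = 50 − 0.55x, where x and y are each side's share when it proposes.
Hence (1 − 0.55·0.55)x = 50(1 − 0.55), i.e. 0.6975·x = 22.5.
x ≈ 32.2581; the supplier's share is 50 − x ≈ 17.7419.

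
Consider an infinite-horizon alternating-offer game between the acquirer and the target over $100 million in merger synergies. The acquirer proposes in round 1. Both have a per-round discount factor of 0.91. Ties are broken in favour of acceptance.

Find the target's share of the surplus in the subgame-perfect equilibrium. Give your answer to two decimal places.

47.64

Let x be the acquirer's share when the acquirer proposes and y be the target's share when the target proposes.
The target accepts iff offered ≥ 0.91·y, so x = 100 − 0.91y. Symmetrically y = 100 − 0.91x.
Substituting: x = 100 − 0.91(100 − 0.91x), giving x(1 − 0.91·0.91) = 100(1 − 0.91).
So x = 100 × 0.09 / 0.1719 ≈ 52.3560, and the target receives 100 − x ≈ 47.6440.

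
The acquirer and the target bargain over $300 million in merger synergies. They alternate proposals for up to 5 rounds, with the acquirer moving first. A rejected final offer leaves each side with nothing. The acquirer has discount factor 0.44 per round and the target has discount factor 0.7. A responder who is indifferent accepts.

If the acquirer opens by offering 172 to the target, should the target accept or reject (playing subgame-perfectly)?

Accept

Round 5 (the acquirer proposes): the target will accept anything ≥ 0, so the acquirer offers 0 and keeps 300.
Round 4 (the target proposes): the acquirer can get 300 next round, worth 0.44 × 300 = 132 now, so the target offers 132, keeping 168.
Round 3 (the acquirer proposes): the target can get 168 next round, worth 0.7 × 168 = 117.6 now; the acquirer offers that and keeps 182.4.
Round 2 (the target proposes): the acquirer can get 182.4 next round, worth 0.44 × 182.4 = 80.256 now, so the target offers 80.256, keeping 219.744.
So by rejecting in round 1, the target gets 219.744 next round, worth 0.7 × 219.744 = 153.8208 now.
Offer 172 ≥ 153.8208, so the target accepts.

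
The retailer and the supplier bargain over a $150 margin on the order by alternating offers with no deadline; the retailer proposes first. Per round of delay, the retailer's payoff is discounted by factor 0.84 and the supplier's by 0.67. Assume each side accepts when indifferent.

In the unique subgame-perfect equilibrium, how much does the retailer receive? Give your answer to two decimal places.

113.22

Let x be the retailer's share when the retailer proposes and y be the supplier's share when the supplier proposes.
The supplier accepts iff offered ≥ 0.67·y, so x = 150 − 0.67y. Symmetrically y = 150 − 0.84x.
Substituting: x = 150 − 0.67(150 − 0.84x), giving x(1 − 0.84·0.67) = 150(1 − 0.67).
So x = 150 × 0.33 / 0.4372 ≈ 113.2205, and the supplier receives 150 − x ≈ 36.7795.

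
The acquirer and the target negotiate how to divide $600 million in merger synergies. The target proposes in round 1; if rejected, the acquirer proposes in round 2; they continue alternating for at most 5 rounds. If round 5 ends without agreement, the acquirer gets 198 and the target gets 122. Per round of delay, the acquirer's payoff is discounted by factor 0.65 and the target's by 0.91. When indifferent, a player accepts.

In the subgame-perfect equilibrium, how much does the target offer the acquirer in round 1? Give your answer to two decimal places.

Solve by backward induction from round 5.
Round 5 (the target proposes): the acquirer gets 198 if talks fail, so the target offers 198 and keeps 402.
Round 4 (the acquirer proposes): the target can get 402 next round, worth 0.91 × 402 = 365.82 now; the acquirer offers that and keeps 234.18.
Round 3 (the target proposes): the acquirer can get 234.18 next round, worth 0.65 × 234.18 = 152.217 now. The target offers 152.217 and keeps 600 − 152.217 = 447.783.
Round 2 (the acquirer proposes): the target can get 447.783 next round, worth 0.91 × 447.783 = 407.48253 now, so the acquirer offers 407.48253, keeping 192.51747.
Round 1 (the target proposes): the acquirer can get 192.51747 next round, worth 0.65 × 192.51747 = 125.1363555 now; the target offers that and keeps 474.8636445.

125.14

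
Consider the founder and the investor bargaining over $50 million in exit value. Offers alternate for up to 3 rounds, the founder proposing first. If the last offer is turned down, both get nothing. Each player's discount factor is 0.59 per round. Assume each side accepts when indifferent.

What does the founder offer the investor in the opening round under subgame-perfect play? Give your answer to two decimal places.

12.10

Round 3 (the founder proposes): rejection yields 0 for the investor; the founder offers 0 and keeps 50.
Round 2 (the investor proposes): the founder can get 50 next round, worth 0.59 × 50 = 29.5 now; the investor offers that and keeps 20.5.
Round 1 (the founder proposes): the investor can get 20.5 next round, worth 0.59 × 20.5 = 12.095 now. The founder offers 12.095 and keeps 50 − 12.095 = 37.905.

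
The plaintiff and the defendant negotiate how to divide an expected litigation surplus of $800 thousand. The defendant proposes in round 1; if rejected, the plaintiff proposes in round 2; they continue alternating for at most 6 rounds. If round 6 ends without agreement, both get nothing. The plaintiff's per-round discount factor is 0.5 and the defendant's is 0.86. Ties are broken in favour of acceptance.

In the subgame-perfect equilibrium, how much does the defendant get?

645.96

Round 6 (the plaintiff proposes): rejection yields 0 for the defendant; the plaintiff offers 0 and keeps 800.
Round 5 (the defendant proposes): the plaintiff can get 800 next round, worth 0.5 × 800 = 400 now, so the defendant offers 400, keeping 400.
Round 4 (the plaintiff proposes): the defendant can get 400 next round, worth 0.86 × 400 = 344 now; the plaintiff offers that and keeps 456.
Round 3 (the defendant proposes): the plaintiff can get 456 next round, worth 0.5 × 456 = 228 now; the defendant offers that and keeps 572.
Round 2 (the plaintiff proposes): the defendant can get 572 next round, worth 0.86 × 572 = 491.92 now, so the plaintiff offers 491.92, keeping 308.08.
Round 1 (the defendant proposes): the plaintiff can get 308.08 next round, worth 0.5 × 308.08 = 154.04 now; the defendant offers that and keeps 645.96.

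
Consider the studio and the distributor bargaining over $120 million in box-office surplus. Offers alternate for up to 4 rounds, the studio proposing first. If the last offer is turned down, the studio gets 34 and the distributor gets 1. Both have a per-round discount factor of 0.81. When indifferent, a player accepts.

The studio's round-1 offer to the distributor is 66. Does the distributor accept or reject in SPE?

Accept

Round 4 (the distributor proposes): the studio gets 34 if talks fail, so the distributor offers 34 and keeps 86.
Round 3 (the studio proposes): the distributor can get 86 next round, worth 0.81 × 86 = 69.66 now; the studio offers that and keeps 50.34.
Round 2 (the distributor proposes): the studio can get 50.34 next round, worth 0.81 × 50.34 = 40.7754 now, so the distributor offers 40.7754, keeping 79.2246.
So by rejecting in round 1, the distributor gets 79.2246 next round, worth 0.81 × 79.2246 = 64.171926 now.
Offer 66 ≥ 64.171926, so the distributor accepts.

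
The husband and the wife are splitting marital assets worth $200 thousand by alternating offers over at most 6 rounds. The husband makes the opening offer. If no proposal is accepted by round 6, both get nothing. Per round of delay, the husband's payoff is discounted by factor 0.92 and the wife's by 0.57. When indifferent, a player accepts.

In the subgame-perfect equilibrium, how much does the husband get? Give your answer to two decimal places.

Round 6 (the wife proposes): the husband will accept anything ≥ 0, so the wife offers 0 and keeps 200.
Round 5 (the husband proposes): the wife can get 200 next round, worth 0.57 × 200 = 114 now; the husband offers that and keeps 86.
Round 4 (the wife proposes): the husband can get 86 next round, worth 0.92 × 86 = 79.12 now. The wife offers 79.12 and keeps 200 − 79.12 = 120.88.
Round 3 (the husband proposes): the wife can get 120.88 next round, worth 0.57 × 120.88 = 68.9016 now; the husband offers that and keeps 131.0984.
Round 2 (the wife proposes): the husband can get 131.0984 next round, worth 0.92 × 131.0984 = 120.610528 now. The wife offers 120.610528 and keeps 200 − 120.610528 = 79.389472.
Round 1 (the husband proposes): the wife can get 79.389472 next round, worth 0.57 × 79.389472 = 45.25199904 now. The husband offers 45.25199904 and keeps 200 − 45.25199904 = 154.74800096.

154.75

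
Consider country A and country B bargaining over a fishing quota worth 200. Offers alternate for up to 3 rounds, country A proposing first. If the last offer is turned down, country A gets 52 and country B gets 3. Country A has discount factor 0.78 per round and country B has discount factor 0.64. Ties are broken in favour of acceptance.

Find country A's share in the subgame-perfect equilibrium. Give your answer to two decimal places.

170.34

Work backward from the last round.
Round 3 (country A proposes): country B gets 3 if talks fail, so country A offers 3 and keeps 197.
Round 2 (country B proposes): country A can get 197 next round, worth 0.78 × 197 = 153.66 now, so country B offers 153.66, keeping 46.34.
Round 1 (country A proposes): country B can get 46.34 next round, worth 0.64 × 46.34 = 29.6576 now. Country A offers 29.6576 and keeps 200 − 29.6576 = 170.3424.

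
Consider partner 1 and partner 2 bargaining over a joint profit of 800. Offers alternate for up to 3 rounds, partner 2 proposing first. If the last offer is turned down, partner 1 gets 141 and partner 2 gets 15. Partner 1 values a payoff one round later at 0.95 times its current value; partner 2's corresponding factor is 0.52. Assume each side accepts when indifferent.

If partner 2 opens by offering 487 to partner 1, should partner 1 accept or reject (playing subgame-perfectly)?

Round 3 (partner 2 proposes): partner 1 gets 141 if talks fail, so partner 2 offers 141 and keeps 659.
Round 2 (partner 1 proposes): partner 2 can get 659 next round, worth 0.52 × 659 = 342.68 now. Partner 1 offers 342.68 and keeps 800 − 342.68 = 457.32.
So by rejecting in round 1, partner 1 gets 457.32 next round, worth 0.95 × 457.32 = 434.454 now.
Offer 487 ≥ 434.454, so partner 1 accepts.

Accept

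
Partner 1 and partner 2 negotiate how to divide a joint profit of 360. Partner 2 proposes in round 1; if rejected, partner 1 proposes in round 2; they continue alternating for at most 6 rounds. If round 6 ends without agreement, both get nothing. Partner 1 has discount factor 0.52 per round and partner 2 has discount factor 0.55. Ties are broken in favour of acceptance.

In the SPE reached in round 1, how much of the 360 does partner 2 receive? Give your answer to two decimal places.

236.36

Round 6 (partner 1 proposes): rejection yields 0 for partner 2; partner 1 offers 0 and keeps 360.
Round 5 (partner 2 proposes): partner 1 can get 360 next round, worth 0.52 × 360 = 187.2 now, so partner 2 offers 187.2, keeping 172.8.
Round 4 (partner 1 proposes): partner 2 can get 172.8 next round, worth 0.55 × 172.8 = 95.04 now. Partner 1 offers 95.04 and keeps 360 − 95.04 = 264.96.
Round 3 (partner 2 proposes): partner 1 can get 264.96 next round, worth 0.52 × 264.96 = 137.7792 now, so partner 2 offers 137.7792, keeping 222.2208.
Round 2 (partner 1 proposes): partner 2 can get 222.2208 next round, worth 0.55 × 222.2208 = 122.22144 now. Partner 1 offers 122.22144 and keeps 360 − 122.22144 = 237.77856.
Round 1 (partner 2 proposes): partner 1 can get 237.77856 next round, worth 0.52 × 237.77856 = 123.6448512 now; partner 2 offers that and keeps 236.3551488.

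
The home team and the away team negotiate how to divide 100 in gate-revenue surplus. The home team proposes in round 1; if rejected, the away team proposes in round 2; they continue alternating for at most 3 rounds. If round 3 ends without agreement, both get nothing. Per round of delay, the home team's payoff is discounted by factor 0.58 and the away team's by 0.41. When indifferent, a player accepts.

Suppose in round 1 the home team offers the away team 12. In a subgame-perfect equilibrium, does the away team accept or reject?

Work out the away team's continuation value if the offer is rejected.
Round 3 (the home team proposes): the away team will accept anything ≥ 0, so the home team offers 0 and keeps 100.
Round 2 (the away team proposes): the home team can get 100 next round, worth 0.58 × 100 = 58 now, so the away team offers 58, keeping 42.
So by rejecting in round 1, the away team gets 42 next round, worth 0.41 × 42 = 17.22 now.
Offer 12 < 17.22, so the away team rejects.

Reject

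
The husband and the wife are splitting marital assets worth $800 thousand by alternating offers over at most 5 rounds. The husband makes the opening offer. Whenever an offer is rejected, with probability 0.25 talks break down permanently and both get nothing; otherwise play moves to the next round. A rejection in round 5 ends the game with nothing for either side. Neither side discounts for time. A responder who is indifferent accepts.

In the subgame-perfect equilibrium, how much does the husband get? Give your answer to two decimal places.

Round 5 (the husband proposes): the wife will accept anything ≥ 0, so the husband offers 0 and keeps 800.
Round 4 (the wife proposes): rejecting gives the husband an expected 0.75 × 800 = 600. The wife offers 600 and keeps 800 − 600 = 200.
Round 3 (the husband proposes): rejecting gives the wife an expected 0.75 × 200 = 150, so the husband offers 150, keeping 650.
Round 2 (the wife proposes): rejecting gives the husband an expected 0.75 × 650 = 487.5; the wife offers that and keeps 312.5.
Round 1 (the husband proposes): rejecting gives the wife an expected 0.75 × 312.5 = 234.375. The husband offers 234.375 and keeps 800 − 234.375 = 565.625.

565.63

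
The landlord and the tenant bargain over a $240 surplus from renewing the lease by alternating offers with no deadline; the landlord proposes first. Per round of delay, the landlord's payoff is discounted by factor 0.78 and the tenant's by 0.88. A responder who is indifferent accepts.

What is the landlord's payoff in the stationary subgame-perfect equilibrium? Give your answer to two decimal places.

In a stationary SPE each proposer offers the other exactly their discounted continuation value.
If the landlord keeps x when proposing and the tenant keeps y when proposing, then x = 240 − 0.88y and y = 240 − 0.78x.
Solving: x = 240(1 − 0.88) / (1 − 0.78·0.88) = 28.8 / 0.3136 ≈ 91.8367.
The tenant gets 240 − 91.8367 ≈ 148.1633.

91.84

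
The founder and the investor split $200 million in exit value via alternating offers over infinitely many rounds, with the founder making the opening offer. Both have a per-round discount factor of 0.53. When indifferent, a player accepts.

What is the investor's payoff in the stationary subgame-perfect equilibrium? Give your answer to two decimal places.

69.28

In a stationary SPE each proposer offers the other exactly their discounted continuation value.
If the founder keeps x when proposing and the investor keeps y when proposing, then x = 200 − 0.53y and y = 200 − 0.53x.
Solving: x = 200(1 − 0.53) / (1 − 0.53·0.53) = 94 / 0.7191 ≈ 130.7190.
The investor gets 200 − 130.7190 ≈ 69.2810.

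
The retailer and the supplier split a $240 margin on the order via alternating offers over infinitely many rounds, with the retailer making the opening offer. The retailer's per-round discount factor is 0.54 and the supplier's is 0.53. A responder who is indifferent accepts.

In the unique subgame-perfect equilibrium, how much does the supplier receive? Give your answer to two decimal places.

81.97

When the retailer proposes, the supplier accepts any offer worth at least 0.53 times what the supplier would get by proposing next round; and vice versa.
This gives x = 240 − 0.53y and y = 240 − 0.54x, where x and y are each side's share when it proposes.
Hence (1 − 0.53·0.54)x = 240(1 − 0.53), i.e. 0.7138·x = 112.8.
x ≈ 158.0275; the supplier's share is 240 − x ≈ 81.9725.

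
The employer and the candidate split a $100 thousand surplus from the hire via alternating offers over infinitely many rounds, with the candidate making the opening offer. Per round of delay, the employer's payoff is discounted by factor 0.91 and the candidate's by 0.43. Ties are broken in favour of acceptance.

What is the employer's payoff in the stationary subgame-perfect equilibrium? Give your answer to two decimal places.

85.21

Let x be the candidate's share when the candidate proposes and y be the employer's share when the employer proposes.
The employer accepts iff offered ≥ 0.91·y, so x = 100 − 0.91y. Symmetrically y = 100 − 0.43x.
Substituting: x = 100 − 0.91(100 − 0.43x), giving x(1 − 0.43·0.91) = 100(1 − 0.91).
So x = 100 × 0.09 / 0.6087 ≈ 14.7856, and the employer receives 100 − x ≈ 85.2144.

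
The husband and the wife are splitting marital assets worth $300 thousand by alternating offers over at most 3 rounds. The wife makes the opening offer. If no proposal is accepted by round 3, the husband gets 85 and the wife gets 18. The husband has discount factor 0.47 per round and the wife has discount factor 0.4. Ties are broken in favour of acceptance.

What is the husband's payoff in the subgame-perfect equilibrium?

100.58

Round 3 (the wife proposes): the husband gets 85 if talks fail, so the wife offers 85 and keeps 215.
Round 2 (the husband proposes): the wife can get 215 next round, worth 0.4 × 215 = 86 now; the husband offers that and keeps 214.
Round 1 (the wife proposes): the husband can get 214 next round, worth 0.47 × 214 = 100.58 now; the wife offers that and keeps 199.42.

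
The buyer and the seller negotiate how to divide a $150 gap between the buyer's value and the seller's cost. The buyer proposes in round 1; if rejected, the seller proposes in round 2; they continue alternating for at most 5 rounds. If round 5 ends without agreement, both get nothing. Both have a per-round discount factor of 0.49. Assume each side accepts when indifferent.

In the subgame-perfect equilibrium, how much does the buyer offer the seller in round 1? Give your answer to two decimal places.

46.49

Work backward from the last round.
Round 5 (the buyer proposes): rejection yields 0 for the seller; the buyer offers 0 and keeps 150.
Round 4 (the seller proposes): the buyer can get 150 next round, worth 0.49 × 150 = 73.5 now. The seller offers 73.5 and keeps 150 − 73.5 = 76.5.
Round 3 (the buyer proposes): the seller can get 76.5 next round, worth 0.49 × 76.5 = 37.485 now. The buyer offers 37.485 and keeps 150 − 37.485 = 112.515.
Round 2 (the seller proposes): the buyer can get 112.515 next round, worth 0.49 × 112.515 = 55.13235 now, so the seller offers 55.13235, keeping 94.86765.
Round 1 (the buyer proposes): the seller can get 94.86765 next round, worth 0.49 × 94.86765 = 46.4851485 now; the buyer offers that and keeps 103.5148515.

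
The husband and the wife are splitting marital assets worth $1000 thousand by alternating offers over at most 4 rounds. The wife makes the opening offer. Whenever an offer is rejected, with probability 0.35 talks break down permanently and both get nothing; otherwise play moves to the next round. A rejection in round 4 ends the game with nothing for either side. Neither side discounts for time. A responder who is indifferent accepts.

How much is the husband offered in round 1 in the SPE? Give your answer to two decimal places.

502.13

Round 4 (the husband proposes): the wife will accept anything ≥ 0, so the husband offers 0 and keeps 1000.
Round 3 (the wife proposes): rejecting gives the husband an expected 0.65 × 1000 = 650; the wife offers that and keeps 350.
Round 2 (the husband proposes): rejecting gives the wife an expected 0.65 × 350 = 227.5. The husband offers 227.5 and keeps 1000 − 227.5 = 772.5.
Round 1 (the wife proposes): rejecting gives the husband an expected 0.65 × 772.5 = 502.125. The wife offers 502.125 and keeps 1000 − 502.125 = 497.875.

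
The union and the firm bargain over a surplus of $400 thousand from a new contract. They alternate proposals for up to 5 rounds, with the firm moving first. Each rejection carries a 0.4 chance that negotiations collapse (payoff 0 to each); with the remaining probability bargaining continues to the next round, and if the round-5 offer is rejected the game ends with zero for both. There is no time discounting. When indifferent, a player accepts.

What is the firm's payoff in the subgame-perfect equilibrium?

Round 5 (the firm proposes): rejection yields 0 for the union; the firm offers 0 and keeps 400.
Round 4 (the union proposes): rejecting gives the firm an expected 0.6 × 400 = 240. The union offers 240 and keeps 400 − 240 = 160.
Round 3 (the firm proposes): rejecting gives the union an expected 0.6 × 160 = 96. The firm offers 96 and keeps 400 − 96 = 304.
Round 2 (the union proposes): rejecting gives the firm an expected 0.6 × 304 = 182.4, so the union offers 182.4, keeping 217.6.
Round 1 (the firm proposes): rejecting gives the union an expected 0.6 × 217.6 = 130.56. The firm offers 130.56 and keeps 400 − 130.56 = 269.44.

269.44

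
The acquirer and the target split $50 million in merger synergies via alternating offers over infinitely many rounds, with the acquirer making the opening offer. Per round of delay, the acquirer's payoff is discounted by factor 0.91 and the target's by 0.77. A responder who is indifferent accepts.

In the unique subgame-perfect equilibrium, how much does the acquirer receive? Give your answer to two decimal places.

38.42

Let x be the acquirer's share when the acquirer proposes and y be the target's share when the target proposes.
The target accepts iff offered ≥ 0.77·y, so x = 50 − 0.77y. Symmetrically y = 50 − 0.91x.
Substituting: x = 50 − 0.77(50 − 0.91x), giving x(1 − 0.91·0.77) = 50(1 − 0.77).
So x = 50 × 0.23 / 0.2993 ≈ 38.4230, and the target receives 50 − x ≈ 11.5770.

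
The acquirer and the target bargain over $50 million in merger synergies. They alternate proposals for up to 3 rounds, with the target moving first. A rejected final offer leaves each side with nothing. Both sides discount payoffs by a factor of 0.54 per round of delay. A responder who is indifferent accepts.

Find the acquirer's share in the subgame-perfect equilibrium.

Round 3 (the target proposes): the acquirer will accept anything ≥ 0, so the target offers 0 and keeps 50.
Round 2 (the acquirer proposes): the target can get 50 next round, worth 0.54 × 50 = 27 now. The acquirer offers 27 and keeps 50 − 27 = 23.
Round 1 (the target proposes): the acquirer can get 23 next round, worth 0.54 × 23 = 12.42 now, so the target offers 12.42, keeping 37.58.

12.42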